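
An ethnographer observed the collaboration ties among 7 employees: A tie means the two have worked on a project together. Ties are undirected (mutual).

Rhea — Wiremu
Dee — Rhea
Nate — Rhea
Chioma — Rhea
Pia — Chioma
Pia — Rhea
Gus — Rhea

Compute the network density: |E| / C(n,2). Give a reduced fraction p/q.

1/3

There are 7 edges and 7 nodes, so the maximum possible is C(7,2) = 21.
Density = 7/21 = 1/3.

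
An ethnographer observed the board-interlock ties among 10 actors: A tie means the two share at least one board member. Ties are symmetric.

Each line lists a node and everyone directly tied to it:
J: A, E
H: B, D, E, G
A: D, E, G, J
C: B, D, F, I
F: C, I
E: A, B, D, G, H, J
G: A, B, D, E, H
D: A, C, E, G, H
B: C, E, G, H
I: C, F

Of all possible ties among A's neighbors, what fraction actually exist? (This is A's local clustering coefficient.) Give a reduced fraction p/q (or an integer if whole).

A's neighbors: D, E, G, and J (k = 4).
Possible neighbor pairs: C(4,2) = 6. Edges among them: D–E, D–G, E–G, E–J → e = 4.
Clustering(A) = 4/6 = 2/3.

2/3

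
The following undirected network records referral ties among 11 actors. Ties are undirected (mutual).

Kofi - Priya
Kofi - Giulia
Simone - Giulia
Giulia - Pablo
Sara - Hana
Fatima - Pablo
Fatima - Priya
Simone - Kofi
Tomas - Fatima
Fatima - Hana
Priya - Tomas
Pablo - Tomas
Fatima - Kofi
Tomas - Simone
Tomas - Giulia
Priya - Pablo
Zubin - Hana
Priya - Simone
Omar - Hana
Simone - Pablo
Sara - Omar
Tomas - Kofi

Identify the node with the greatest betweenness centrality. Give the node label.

Fatima

Unnormalized betweenness of each node: Fatima:121/5, Giulia:1/5, Hana:23, Kofi:19/6, Omar:0, Pablo:19/6, Priya:29/20, Sara:0, Simone:9/20, Tomas:101/30, Zubin:0.
Fatima has the largest value, 121/5, making it the main broker — the node through which the most shortest paths run.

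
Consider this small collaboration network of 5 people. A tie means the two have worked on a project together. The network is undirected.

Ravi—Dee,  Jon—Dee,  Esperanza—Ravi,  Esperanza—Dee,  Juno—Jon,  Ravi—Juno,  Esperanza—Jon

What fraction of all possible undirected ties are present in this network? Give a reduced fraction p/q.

7/10

There are 7 edges and 5 nodes, so the maximum possible is C(5,2) = 10.
Density = 7/10.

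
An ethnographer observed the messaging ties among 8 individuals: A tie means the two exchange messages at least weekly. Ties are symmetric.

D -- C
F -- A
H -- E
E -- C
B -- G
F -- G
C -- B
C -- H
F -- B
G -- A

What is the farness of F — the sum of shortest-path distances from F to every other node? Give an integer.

Distances from F: A:1, B:1, C:2, D:3, E:3, G:1, H:3.
Sum = 1 + 1 + 2 + 3 + 3 + 1 + 3 = 14.

14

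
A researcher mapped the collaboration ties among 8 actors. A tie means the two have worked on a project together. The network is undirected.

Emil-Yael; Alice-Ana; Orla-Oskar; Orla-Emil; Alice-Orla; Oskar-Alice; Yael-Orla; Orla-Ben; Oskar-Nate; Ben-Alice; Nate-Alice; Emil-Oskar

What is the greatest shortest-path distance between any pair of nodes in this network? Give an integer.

3

Eccentricity of each node (its greatest distance to any other): Alice:2, Ana:3, Ben:2, Emil:3, Nate:3, Orla:2, Oskar:2, Yael:3.
The maximum eccentricity is 3, realized for instance by the pair Yael–Ana via Yael – Orla – Alice – Ana. So the diameter is 3.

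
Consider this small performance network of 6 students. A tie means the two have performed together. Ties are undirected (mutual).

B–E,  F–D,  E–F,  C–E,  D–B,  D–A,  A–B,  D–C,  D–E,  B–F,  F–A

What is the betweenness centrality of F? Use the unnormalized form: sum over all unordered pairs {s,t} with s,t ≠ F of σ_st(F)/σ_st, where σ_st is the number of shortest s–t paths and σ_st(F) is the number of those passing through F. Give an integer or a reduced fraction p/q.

1/3

Pairs whose geodesics pass through F — E–A: 1/3.
All other pairs contribute 0.
Summing the contributions gives betweenness(F) = 1/3.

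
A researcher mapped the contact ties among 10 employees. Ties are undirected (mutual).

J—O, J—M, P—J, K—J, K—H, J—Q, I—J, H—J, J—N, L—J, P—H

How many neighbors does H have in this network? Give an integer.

3

H is directly tied to J, K, and P. That is 3 neighbors, so the degree of H is 3.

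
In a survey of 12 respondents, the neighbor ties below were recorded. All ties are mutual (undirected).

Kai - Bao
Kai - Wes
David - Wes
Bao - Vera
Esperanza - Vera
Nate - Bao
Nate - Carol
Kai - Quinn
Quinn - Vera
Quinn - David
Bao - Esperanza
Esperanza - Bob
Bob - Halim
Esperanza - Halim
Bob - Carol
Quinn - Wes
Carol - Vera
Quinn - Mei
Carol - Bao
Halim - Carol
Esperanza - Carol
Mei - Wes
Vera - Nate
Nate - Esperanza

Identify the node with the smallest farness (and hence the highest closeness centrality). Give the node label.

Farness (sum of distances to all others) for each node — Bao:19, Bob:27, Carol:19, David:28, Esperanza:19, Halim:27, Kai:21, Mei:28, Nate:21, Quinn:19, Vera:17, Wes:25.
The smallest farness is 17, for Vera, so Vera has the highest closeness.

Vera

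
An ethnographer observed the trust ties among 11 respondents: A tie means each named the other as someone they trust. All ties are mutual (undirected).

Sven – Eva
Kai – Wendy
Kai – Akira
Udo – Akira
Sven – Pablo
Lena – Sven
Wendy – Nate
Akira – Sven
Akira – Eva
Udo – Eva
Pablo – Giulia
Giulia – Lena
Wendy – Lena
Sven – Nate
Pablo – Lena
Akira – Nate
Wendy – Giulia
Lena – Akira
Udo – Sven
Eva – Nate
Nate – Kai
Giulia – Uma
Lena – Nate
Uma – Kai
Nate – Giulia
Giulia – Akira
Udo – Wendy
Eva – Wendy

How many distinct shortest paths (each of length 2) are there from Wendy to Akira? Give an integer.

6

The shortest distance is 2. The length-2 paths are: Wendy–Giulia–Akira; Wendy–Lena–Akira; Wendy–Udo–Akira; Wendy–Kai–Akira; Wendy–Eva–Akira; Wendy–Nate–Akira.
That gives 6 distinct shortest paths.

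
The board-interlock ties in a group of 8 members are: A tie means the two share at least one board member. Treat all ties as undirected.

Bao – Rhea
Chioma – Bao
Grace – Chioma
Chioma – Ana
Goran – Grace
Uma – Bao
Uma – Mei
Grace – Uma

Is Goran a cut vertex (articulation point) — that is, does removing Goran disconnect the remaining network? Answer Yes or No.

Even without Goran, every remaining node can still reach every other (the residual graph is connected), so Goran is not a cut vertex.

No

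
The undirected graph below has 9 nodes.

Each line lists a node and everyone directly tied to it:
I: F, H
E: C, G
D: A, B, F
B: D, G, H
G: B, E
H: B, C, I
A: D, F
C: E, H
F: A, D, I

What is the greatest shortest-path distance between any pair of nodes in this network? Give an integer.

Eccentricity of each node (its greatest distance to any other): A:4, B:2, C:4, D:3, E:4, F:4, G:3, H:3, I:3.
The maximum eccentricity is 4, realized for instance by the pair E–F via E – C – H – I – F. So the diameter is 4.

4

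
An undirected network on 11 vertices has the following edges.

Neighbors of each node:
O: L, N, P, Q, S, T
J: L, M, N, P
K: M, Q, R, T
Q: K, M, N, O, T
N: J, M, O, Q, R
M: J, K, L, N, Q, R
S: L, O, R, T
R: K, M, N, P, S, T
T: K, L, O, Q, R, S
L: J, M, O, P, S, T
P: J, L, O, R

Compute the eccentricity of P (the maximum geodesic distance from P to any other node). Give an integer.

2

Distances from P: J:1, K:2, L:1, M:2, N:2, O:1, Q:2, R:1, S:2, T:2.
The largest is 2 (to T, M, S, K, N, and Q), so the eccentricity of P is 2.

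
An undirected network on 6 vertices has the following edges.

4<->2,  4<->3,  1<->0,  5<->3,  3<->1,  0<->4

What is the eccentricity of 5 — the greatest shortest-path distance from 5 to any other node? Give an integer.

Distances from 5: 0:3, 1:2, 2:3, 3:1, 4:2.
The largest is 3 (to 2 and 0), so the eccentricity of 5 is 3.

3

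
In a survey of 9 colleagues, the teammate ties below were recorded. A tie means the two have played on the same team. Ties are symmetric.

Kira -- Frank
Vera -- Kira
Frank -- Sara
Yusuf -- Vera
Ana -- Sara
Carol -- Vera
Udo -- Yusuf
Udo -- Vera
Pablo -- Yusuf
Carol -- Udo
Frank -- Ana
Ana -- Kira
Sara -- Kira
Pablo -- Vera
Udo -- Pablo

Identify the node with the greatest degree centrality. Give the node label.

Degrees — Ana:3, Carol:2, Frank:3, Kira:4, Pablo:3, Sara:3, Udo:4, Vera:5, Yusuf:3.
The maximum is 5, attained only by Vera.

Vera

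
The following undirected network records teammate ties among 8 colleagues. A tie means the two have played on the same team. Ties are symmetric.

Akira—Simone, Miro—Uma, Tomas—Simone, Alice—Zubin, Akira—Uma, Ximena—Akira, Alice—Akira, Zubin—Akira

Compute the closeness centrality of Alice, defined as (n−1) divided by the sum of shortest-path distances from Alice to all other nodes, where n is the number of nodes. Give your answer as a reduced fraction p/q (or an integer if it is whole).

1/2

Distances from Alice: Akira:1, Miro:3, Simone:2, Tomas:3, Uma:2, Ximena:2, Zubin:1. Sum = 14.
n = 8, so closeness = 7/14 = 1/2.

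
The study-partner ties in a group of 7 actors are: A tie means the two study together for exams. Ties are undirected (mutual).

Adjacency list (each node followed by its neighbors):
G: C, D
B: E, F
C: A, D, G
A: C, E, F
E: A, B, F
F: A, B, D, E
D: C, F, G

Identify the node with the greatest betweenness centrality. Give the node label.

F

Unnormalized betweenness of each node: A:8/3, B:0, C:2, D:10/3, E:5/6, F:31/6, G:0.
F has the largest value, 31/6, making it the main broker — the node through which the most shortest paths run.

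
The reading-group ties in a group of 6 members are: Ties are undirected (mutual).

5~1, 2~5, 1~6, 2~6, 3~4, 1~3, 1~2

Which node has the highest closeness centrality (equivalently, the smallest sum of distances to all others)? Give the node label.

Farness (sum of distances to all others) for each node — 1:6, 2:8, 3:8, 4:12, 5:9, 6:9.
The smallest farness is 6, for 1, so 1 has the highest closeness.

1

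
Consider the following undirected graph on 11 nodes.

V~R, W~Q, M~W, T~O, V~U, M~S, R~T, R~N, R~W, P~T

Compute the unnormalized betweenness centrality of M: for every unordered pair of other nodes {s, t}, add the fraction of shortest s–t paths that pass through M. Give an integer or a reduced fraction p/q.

9

Pairs whose geodesics pass through M — O–S: 1; P–S: 1; Q–S: 1; V–S: 1; W–S: 1; N–S: 1; R–S: 1; U–S: 1; S–T: 1.
All other pairs contribute 0.
Summing the contributions gives betweenness(M) = 9.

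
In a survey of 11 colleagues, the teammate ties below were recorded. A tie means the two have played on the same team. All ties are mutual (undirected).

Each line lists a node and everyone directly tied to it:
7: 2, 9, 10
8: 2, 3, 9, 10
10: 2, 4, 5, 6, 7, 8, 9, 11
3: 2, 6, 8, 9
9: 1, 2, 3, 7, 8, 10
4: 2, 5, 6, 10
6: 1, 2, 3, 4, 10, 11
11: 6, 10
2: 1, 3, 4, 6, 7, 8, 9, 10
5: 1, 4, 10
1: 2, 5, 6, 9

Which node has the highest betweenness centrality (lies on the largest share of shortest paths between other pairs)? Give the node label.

10

Unnormalized betweenness of each node: 1:7/4, 2:77/12, 3:7/12, 4:8/9, 5:7/12, 6:5, 7:0, 8:13/36, 9:26/9, 10:415/36, 11:0.
10 has the largest value, 415/36, making it the main broker — the node through which the most shortest paths run.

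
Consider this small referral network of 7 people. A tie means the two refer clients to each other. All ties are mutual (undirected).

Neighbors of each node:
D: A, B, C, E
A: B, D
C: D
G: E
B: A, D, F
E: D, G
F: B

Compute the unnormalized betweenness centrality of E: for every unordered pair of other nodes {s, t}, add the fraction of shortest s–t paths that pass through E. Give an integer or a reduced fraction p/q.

Pairs whose geodesics pass through E — B–G: 1; C–G: 1; G–F: 1; G–A: 1; G–D: 1.
All other pairs contribute 0.
Summing the contributions gives betweenness(E) = 5.

5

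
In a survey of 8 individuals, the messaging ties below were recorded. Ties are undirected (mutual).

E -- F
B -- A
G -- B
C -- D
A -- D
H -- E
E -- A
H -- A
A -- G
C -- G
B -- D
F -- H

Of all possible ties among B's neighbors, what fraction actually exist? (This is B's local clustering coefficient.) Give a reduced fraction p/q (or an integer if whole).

B's neighbors: A, D, and G (k = 3).
Possible neighbor pairs: C(3,2) = 3. Edges among them: A–D, A–G → e = 2.
Clustering(B) = 2/3.

2/3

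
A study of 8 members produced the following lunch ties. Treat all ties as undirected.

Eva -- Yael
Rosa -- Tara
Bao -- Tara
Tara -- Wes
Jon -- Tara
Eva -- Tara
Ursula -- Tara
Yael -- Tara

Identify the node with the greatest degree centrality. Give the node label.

Degrees — Bao:1, Eva:2, Jon:1, Rosa:1, Tara:7, Ursula:1, Wes:1, Yael:2.
The maximum is 7, attained only by Tara.

Tara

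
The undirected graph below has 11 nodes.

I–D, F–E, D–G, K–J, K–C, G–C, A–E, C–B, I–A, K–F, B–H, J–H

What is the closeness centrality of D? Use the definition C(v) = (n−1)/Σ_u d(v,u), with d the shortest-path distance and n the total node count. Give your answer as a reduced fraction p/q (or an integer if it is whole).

10/27

Distances from D: A:2, B:3, C:2, E:3, F:4, G:1, H:4, I:1, J:4, K:3. Sum = 27.
n = 11, so closeness = 10/27.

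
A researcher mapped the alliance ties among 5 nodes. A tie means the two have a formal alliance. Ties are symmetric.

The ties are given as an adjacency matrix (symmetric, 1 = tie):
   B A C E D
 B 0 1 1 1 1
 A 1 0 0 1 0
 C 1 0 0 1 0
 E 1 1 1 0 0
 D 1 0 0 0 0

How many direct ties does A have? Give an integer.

2

A is directly tied to B and E. That is 2 neighbors, so the degree of A is 2.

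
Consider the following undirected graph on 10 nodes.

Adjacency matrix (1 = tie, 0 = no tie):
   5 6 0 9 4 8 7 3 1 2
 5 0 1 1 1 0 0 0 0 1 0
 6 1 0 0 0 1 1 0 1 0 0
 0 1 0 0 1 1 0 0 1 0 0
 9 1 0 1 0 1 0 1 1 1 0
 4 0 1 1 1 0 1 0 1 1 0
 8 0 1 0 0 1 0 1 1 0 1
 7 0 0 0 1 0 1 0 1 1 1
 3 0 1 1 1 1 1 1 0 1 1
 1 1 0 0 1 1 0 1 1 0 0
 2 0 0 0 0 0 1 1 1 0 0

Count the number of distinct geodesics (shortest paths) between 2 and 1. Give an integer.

2

The shortest distance is 2. The length-2 paths are: 2–7–1; 2–3–1.
That gives 2 distinct shortest paths.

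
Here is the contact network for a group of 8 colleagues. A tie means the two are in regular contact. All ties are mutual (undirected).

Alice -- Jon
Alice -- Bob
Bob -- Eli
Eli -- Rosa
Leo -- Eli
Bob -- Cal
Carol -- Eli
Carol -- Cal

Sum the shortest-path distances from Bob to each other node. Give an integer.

Distances from Bob: Alice:1, Cal:1, Carol:2, Eli:1, Jon:2, Leo:2, Rosa:2.
Sum = 1 + 1 + 2 + 1 + 2 + 2 + 2 = 11.

11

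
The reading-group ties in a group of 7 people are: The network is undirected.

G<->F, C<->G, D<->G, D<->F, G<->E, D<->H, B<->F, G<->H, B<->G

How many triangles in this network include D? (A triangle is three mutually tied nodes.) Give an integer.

D's neighbors: F, G, and H.
Neighbor pairs that are themselves tied: D–F–G; D–G–H. Each forms one triangle with D, for 2 in total.

2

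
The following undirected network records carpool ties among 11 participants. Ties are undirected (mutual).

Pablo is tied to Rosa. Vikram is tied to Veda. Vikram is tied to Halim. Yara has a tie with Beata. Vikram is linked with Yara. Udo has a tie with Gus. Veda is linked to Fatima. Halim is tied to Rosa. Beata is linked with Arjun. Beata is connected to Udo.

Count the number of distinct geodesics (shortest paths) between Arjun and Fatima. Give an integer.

1

The shortest distance is 5, and the only length-5 path is Arjun–Beata–Yara–Vikram–Veda–Fatima. So there is exactly 1 shortest path.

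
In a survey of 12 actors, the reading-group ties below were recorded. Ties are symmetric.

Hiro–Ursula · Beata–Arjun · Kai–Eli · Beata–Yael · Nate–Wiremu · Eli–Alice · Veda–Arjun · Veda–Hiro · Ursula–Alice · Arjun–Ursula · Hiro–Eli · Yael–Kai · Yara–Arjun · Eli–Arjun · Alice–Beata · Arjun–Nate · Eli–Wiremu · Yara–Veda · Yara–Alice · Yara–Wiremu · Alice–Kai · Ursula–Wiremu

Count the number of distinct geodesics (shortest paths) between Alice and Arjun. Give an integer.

4

The shortest distance is 2. The length-2 paths are: Alice–Yara–Arjun; Alice–Eli–Arjun; Alice–Beata–Arjun; Alice–Ursula–Arjun.
That gives 4 distinct shortest paths.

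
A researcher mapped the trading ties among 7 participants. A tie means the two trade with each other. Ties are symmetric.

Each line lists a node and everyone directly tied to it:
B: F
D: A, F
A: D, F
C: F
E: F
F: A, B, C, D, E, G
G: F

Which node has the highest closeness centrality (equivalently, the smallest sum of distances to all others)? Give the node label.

Farness (sum of distances to all others) for each node — A:10, B:11, C:11, D:10, E:11, F:6, G:11.
The smallest farness is 6, for F, so F has the highest closeness.

F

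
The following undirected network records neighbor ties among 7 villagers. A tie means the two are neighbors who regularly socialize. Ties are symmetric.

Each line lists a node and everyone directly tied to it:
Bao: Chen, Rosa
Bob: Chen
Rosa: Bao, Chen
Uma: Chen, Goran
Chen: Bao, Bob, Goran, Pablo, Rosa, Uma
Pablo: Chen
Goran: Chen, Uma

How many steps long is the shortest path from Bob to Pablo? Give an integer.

2

One shortest route is Bob – Chen – Pablo, which uses 2 edges, and Bob and Pablo are not directly tied, so nothing shorter exists. So d(Bob,Pablo) = 2.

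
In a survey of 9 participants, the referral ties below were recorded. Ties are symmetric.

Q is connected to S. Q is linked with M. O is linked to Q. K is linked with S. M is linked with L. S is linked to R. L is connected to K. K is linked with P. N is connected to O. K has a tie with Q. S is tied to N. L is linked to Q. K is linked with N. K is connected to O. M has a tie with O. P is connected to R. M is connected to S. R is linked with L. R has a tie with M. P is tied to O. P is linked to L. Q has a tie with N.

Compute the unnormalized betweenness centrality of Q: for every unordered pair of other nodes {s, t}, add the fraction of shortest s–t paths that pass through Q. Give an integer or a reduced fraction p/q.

11/6

Pairs whose geodesics pass through Q — S–L: 1/4; S–O: 1/4; N–L: 1/2; N–M: 1/3; L–O: 1/4; M–K: 1/4.
All other pairs contribute 0.
Summing the contributions gives betweenness(Q) = 11/6.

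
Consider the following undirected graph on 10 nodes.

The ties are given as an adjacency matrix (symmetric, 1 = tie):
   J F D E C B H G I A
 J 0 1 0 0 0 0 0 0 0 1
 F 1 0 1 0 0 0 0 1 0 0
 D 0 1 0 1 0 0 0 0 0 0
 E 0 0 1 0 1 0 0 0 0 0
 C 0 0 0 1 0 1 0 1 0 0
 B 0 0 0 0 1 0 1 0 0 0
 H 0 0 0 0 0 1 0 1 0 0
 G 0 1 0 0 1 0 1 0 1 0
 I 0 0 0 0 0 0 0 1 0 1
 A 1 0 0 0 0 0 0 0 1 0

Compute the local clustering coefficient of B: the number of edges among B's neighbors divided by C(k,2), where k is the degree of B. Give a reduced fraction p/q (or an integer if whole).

0

B's neighbors: C and H (k = 2).
Possible neighbor pairs: C(2,2) = 1. Edges among them: none → e = 0.
Clustering(B) = 0/1.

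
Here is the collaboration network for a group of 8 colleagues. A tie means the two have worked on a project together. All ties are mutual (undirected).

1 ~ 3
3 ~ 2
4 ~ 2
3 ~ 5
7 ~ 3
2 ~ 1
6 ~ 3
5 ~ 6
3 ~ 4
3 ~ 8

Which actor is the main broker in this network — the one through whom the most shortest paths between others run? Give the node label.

3

Unnormalized betweenness of each node: 1:0, 2:1/2, 3:35/2, 4:0, 5:0, 6:0, 7:0, 8:0.
3 has the largest value, 35/2, making it the main broker — the node through which the most shortest paths run.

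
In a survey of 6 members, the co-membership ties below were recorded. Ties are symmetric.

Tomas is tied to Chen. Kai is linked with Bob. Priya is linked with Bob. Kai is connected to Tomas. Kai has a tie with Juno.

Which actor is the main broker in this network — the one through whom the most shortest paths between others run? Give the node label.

Kai

Unnormalized betweenness of each node: Bob:4, Chen:0, Juno:0, Kai:8, Priya:0, Tomas:4.
Kai has the largest value, 8, making it the main broker — the node through which the most shortest paths run.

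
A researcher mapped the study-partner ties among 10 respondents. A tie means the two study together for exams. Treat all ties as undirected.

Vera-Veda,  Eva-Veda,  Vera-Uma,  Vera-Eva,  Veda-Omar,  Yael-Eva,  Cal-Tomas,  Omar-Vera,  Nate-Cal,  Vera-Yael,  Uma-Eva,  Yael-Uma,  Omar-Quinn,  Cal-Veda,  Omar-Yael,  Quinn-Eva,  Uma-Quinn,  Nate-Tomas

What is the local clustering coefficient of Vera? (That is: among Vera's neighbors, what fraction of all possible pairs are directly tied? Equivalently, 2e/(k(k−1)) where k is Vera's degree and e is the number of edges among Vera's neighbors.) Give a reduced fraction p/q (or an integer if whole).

3/5

Vera's neighbors: Eva, Omar, Uma, Veda, and Yael (k = 5).
Possible neighbor pairs: C(5,2) = 10. Edges among them: Eva–Uma, Eva–Veda, Eva–Yael, Omar–Veda, Omar–Yael, Uma–Yael → e = 6.
Clustering(Vera) = 6/10 = 3/5.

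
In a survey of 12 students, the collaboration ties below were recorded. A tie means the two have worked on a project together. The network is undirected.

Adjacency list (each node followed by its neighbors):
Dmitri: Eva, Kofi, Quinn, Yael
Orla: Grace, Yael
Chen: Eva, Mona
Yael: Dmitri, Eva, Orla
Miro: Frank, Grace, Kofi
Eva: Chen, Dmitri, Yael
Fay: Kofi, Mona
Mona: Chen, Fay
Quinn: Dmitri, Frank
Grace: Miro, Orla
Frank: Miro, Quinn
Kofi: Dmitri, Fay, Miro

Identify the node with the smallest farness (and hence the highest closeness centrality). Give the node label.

Farness (sum of distances to all others) for each node — Chen:29, Dmitri:20, Eva:23, Fay:27, Frank:28, Grace:28, Kofi:21, Miro:24, Mona:31, Orla:28, Quinn:26, Yael:23.
The smallest farness is 20, for Dmitri, so Dmitri has the highest closeness.

Dmitri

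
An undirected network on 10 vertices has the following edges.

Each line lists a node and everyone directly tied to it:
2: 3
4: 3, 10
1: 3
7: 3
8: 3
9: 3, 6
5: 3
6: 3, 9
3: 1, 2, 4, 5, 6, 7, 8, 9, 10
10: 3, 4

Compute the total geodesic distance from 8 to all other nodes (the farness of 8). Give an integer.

Distances from 8: 1:2, 2:2, 3:1, 4:2, 5:2, 6:2, 7:2, 9:2, 10:2.
Sum = 2 + 2 + 1 + 2 + 2 + 2 + 2 + 2 + 2 = 17.

17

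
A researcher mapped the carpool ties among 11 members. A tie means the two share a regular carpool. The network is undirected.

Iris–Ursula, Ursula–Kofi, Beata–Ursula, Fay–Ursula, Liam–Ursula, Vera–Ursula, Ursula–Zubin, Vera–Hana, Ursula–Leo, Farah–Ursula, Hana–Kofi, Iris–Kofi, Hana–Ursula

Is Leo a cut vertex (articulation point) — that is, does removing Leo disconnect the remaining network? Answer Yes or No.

Even without Leo, every remaining node can still reach every other (the residual graph is connected), so Leo is not a cut vertex.

No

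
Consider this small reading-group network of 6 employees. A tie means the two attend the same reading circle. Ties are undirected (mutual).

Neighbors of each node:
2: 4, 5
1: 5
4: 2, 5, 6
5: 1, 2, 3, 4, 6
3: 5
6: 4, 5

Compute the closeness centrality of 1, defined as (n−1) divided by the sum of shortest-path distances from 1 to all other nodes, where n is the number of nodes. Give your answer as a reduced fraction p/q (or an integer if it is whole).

5/9

Distances from 1: 2:2, 3:2, 4:2, 5:1, 6:2. Sum = 9.
n = 6, so closeness = 5/9.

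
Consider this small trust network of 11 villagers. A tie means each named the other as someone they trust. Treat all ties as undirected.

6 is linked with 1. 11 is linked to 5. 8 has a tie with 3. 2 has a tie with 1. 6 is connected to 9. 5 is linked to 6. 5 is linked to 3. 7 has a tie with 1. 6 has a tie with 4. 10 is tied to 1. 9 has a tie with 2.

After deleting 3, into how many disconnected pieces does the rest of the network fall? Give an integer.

Without 3, the remaining ties split the others into: {1, 2, 4, 5, 6, 7, 9, 10, 11}; {8}.
That's 2 separate components.

2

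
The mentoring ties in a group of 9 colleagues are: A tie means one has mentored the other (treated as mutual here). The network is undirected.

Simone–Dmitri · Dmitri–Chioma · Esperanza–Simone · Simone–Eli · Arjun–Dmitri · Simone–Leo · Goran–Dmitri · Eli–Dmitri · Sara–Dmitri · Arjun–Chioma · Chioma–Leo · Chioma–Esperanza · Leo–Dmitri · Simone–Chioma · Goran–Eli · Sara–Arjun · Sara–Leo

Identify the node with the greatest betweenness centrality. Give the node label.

Unnormalized betweenness of each node: Arjun:8/15, Chioma:113/30, Dmitri:307/30, Eli:5/6, Esperanza:0, Goran:0, Leo:37/30, Sara:1/3, Simone:61/15.
Dmitri has the largest value, 307/30, making it the main broker — the node through which the most shortest paths run.

Dmitri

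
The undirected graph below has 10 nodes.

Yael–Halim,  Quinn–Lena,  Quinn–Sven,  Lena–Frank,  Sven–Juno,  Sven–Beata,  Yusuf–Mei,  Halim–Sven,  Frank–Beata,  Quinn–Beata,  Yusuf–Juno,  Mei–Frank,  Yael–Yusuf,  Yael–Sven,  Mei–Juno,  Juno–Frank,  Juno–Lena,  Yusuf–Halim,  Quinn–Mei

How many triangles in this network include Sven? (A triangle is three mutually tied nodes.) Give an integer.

2

Sven's neighbors: Beata, Halim, Juno, Quinn, and Yael.
Neighbor pairs that are themselves tied: Sven–Beata–Quinn; Sven–Halim–Yael. Each forms one triangle with Sven, for 2 in total.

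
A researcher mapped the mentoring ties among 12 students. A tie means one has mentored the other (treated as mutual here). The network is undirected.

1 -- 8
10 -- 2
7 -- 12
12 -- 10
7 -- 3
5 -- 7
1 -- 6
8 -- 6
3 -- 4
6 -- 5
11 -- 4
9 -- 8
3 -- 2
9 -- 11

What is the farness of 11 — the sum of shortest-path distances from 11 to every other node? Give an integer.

Distances from 11: 1:3, 2:3, 3:2, 4:1, 5:4, 6:3, 7:3, 8:2, 9:1, 10:4, 12:4.
Sum = 3 + 3 + 2 + 1 + 4 + 3 + 3 + 2 + 1 + 4 + 4 = 30.

30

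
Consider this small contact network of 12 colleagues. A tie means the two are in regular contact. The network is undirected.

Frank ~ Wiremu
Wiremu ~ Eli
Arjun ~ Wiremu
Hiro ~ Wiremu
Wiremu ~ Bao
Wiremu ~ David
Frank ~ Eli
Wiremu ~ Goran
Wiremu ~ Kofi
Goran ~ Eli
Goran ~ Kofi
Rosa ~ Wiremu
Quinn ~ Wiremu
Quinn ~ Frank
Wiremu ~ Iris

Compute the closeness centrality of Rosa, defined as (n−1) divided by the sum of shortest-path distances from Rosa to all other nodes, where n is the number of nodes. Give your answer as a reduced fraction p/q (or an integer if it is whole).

11/21

Distances from Rosa: Arjun:2, Bao:2, David:2, Eli:2, Frank:2, Goran:2, Hiro:2, Iris:2, Kofi:2, Quinn:2, Wiremu:1. Sum = 21.
n = 12, so closeness = 11/21.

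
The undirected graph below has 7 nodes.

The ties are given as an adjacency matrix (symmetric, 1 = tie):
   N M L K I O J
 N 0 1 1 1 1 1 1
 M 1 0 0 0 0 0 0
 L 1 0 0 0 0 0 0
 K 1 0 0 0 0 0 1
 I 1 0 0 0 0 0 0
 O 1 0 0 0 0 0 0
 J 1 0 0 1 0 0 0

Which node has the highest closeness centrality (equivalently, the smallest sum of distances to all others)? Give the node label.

Farness (sum of distances to all others) for each node — I:11, J:10, K:10, L:11, M:11, N:6, O:11.
The smallest farness is 6, for N, so N has the highest closeness.

N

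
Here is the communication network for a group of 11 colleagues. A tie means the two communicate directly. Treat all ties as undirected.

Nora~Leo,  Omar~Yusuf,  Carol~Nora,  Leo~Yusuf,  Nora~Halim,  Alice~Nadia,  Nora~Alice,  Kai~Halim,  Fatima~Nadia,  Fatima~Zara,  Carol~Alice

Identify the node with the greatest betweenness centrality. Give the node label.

Unnormalized betweenness of each node: Alice:21, Carol:0, Fatima:9, Halim:9, Kai:0, Leo:16, Nadia:16, Nora:31, Omar:0, Yusuf:9, Zara:0.
Nora has the largest value, 31, making it the main broker — the node through which the most shortest paths run.

Nora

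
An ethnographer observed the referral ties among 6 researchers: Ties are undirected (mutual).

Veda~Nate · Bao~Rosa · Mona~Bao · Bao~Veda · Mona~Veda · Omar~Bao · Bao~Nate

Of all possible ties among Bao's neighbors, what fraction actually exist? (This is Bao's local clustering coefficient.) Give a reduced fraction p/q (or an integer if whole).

Bao's neighbors: Mona, Nate, Omar, Rosa, and Veda (k = 5).
Possible neighbor pairs: C(5,2) = 10. Edges among them: Mona–Veda, Nate–Veda → e = 2.
Clustering(Bao) = 2/10 = 1/5.

1/5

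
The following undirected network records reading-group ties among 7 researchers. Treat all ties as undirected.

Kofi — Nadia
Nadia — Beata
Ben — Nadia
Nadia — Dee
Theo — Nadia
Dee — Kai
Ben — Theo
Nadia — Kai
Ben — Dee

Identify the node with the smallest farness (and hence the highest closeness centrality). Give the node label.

Nadia

Farness (sum of distances to all others) for each node — Beata:11, Ben:9, Dee:9, Kai:10, Kofi:11, Nadia:6, Theo:10.
The smallest farness is 6, for Nadia, so Nadia has the highest closeness.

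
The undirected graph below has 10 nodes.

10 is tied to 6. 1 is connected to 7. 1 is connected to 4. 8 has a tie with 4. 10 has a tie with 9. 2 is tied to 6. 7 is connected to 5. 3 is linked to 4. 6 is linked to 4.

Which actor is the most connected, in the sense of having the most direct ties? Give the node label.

4

Degrees — 1:2, 2:1, 3:1, 4:4, 5:1, 6:3, 7:2, 8:1, 9:1, 10:2.
The maximum is 4, attained only by 4.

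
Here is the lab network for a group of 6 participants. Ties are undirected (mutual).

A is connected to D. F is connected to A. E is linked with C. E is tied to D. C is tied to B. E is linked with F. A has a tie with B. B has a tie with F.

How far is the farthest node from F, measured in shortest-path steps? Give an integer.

Distances from F: A:1, B:1, C:2, D:2, E:1.
The largest is 2 (to C and D), so the eccentricity of F is 2.

2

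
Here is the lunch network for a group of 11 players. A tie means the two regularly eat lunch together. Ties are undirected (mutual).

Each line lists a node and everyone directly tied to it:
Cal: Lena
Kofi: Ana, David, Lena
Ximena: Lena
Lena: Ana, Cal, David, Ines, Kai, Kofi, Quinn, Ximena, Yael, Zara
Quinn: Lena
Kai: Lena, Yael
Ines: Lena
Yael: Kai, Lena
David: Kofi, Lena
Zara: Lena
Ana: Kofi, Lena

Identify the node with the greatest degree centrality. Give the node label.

Lena

Degrees — Ana:2, Cal:1, David:2, Ines:1, Kai:2, Kofi:3, Lena:10, Quinn:1, Ximena:1, Yael:2, Zara:1.
The maximum is 10, attained only by Lena.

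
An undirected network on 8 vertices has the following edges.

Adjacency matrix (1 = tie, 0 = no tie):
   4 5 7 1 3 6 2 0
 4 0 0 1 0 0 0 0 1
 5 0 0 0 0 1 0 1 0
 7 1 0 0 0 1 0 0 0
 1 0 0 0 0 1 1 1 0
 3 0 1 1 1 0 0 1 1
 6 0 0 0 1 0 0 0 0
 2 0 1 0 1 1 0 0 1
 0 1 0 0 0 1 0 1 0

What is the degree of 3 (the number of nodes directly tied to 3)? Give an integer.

3 is directly tied to 0, 1, 2, 5, and 7. That is 5 neighbors, so the degree of 3 is 5.

5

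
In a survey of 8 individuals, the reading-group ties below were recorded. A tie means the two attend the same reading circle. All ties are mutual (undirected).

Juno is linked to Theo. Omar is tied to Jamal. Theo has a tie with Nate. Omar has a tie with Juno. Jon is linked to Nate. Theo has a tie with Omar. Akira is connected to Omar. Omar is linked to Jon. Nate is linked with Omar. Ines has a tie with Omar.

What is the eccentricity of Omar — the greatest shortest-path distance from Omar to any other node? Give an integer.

Distances from Omar: Akira:1, Ines:1, Jamal:1, Jon:1, Juno:1, Nate:1, Theo:1.
The largest is 1 (to Jamal, Jon, Theo, Juno, Akira, Ines, and Nate), so the eccentricity of Omar is 1.

1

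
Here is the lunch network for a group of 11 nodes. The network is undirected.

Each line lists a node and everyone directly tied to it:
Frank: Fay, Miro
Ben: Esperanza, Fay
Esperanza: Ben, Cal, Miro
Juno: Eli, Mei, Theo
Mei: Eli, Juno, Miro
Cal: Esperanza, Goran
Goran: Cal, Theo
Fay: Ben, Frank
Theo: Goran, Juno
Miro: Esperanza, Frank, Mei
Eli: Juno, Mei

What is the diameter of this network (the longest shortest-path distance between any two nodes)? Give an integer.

Eccentricity of each node (its greatest distance to any other): Ben:4, Cal:4, Eli:4, Esperanza:3, Fay:5, Frank:4, Goran:4, Juno:4, Mei:3, Miro:3, Theo:5.
The maximum eccentricity is 5, realized for instance by the pair Fay–Theo via Fay – Frank – Miro – Mei – Juno – Theo. So the diameter is 5.

5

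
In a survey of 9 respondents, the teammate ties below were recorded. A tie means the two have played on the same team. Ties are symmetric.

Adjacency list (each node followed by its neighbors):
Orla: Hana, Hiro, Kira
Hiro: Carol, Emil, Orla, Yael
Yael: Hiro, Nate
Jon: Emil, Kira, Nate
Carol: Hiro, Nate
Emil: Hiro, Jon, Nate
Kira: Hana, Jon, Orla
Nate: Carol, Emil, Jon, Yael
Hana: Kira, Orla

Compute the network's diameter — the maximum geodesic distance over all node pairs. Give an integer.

3

Eccentricity of each node (its greatest distance to any other): Carol:3, Emil:3, Hana:3, Hiro:2, Jon:2, Kira:3, Nate:3, Orla:3, Yael:3.
The maximum eccentricity is 3, realized for instance by the pair Yael–Kira via Yael – Nate – Jon – Kira. So the diameter is 3.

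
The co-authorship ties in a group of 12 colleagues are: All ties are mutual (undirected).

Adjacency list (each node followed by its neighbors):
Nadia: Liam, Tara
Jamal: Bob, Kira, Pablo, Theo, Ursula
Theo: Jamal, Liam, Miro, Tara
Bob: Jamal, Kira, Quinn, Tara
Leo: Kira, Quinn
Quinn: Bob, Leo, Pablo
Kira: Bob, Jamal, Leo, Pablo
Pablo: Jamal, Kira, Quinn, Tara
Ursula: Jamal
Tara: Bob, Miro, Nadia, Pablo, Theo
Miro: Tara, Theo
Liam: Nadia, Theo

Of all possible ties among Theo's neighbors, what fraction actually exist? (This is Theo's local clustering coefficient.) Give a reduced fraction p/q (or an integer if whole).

1/6

Theo's neighbors: Jamal, Liam, Miro, and Tara (k = 4).
Possible neighbor pairs: C(4,2) = 6. Edges among them: Miro–Tara → e = 1.
Clustering(Theo) = 1/6.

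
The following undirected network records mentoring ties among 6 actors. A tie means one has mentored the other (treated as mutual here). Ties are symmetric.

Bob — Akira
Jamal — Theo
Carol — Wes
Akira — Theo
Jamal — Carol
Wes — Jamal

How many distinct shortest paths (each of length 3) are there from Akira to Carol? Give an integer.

The shortest distance is 3, and the only length-3 path is Akira–Theo–Jamal–Carol. So there is exactly 1 shortest path.

1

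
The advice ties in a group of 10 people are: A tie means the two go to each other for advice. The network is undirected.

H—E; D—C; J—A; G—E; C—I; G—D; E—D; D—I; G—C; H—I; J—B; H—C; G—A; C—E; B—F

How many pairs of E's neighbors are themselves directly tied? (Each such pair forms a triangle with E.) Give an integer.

E's neighbors: C, D, G, and H.
Neighbor pairs that are themselves tied: E–C–D; E–C–G; E–C–H; E–D–G. Each forms one triangle with E, for 4 in total.

4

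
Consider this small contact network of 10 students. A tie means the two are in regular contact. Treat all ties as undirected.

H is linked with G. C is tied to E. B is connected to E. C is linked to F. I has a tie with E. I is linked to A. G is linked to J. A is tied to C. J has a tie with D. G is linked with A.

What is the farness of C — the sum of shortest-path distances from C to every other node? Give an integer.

19

Distances from C: A:1, B:2, D:4, E:1, F:1, G:2, H:3, I:2, J:3.
Sum = 1 + 2 + 4 + 1 + 1 + 2 + 3 + 2 + 3 = 19.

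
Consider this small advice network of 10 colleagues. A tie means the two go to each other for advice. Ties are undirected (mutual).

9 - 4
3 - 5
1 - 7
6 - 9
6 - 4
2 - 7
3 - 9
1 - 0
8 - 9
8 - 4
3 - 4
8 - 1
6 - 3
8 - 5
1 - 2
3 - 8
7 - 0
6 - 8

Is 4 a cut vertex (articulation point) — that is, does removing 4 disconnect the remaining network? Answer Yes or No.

Even without 4, every remaining node can still reach every other (the residual graph is connected), so 4 is not a cut vertex.

No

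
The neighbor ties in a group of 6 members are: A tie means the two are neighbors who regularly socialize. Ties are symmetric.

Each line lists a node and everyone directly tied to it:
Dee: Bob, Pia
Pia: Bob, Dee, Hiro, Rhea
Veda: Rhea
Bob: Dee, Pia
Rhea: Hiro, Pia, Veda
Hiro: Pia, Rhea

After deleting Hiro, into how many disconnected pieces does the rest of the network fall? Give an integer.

1

Hiro's neighbors (Pia and Rhea) remain reachable from one another through other ties, so the rest of the network stays in one piece.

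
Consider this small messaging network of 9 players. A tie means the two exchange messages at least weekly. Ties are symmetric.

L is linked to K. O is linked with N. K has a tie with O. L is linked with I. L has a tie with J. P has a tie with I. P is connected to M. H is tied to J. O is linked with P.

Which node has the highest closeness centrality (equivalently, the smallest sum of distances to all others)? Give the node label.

Farness (sum of distances to all others) for each node — H:27, I:16, J:20, K:16, L:15, M:23, N:23, O:16, P:16.
The smallest farness is 15, for L, so L has the highest closeness.

L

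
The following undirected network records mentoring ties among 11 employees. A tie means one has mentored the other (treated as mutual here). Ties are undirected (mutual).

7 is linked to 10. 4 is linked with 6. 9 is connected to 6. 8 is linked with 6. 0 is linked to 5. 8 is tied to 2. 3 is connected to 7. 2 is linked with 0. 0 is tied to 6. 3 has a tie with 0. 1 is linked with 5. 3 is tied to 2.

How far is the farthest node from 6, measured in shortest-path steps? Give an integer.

Distances from 6: 0:1, 1:3, 2:2, 3:2, 4:1, 5:2, 7:3, 8:1, 9:1, 10:4.
The largest is 4 (to 10), so the eccentricity of 6 is 4.

4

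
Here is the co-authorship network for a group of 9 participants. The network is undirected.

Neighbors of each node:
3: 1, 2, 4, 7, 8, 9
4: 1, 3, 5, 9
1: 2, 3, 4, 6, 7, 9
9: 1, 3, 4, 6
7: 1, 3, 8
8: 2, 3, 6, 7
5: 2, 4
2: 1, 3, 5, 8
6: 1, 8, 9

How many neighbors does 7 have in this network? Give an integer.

3

7 is directly tied to 1, 3, and 8. That is 3 neighbors, so the degree of 7 is 3.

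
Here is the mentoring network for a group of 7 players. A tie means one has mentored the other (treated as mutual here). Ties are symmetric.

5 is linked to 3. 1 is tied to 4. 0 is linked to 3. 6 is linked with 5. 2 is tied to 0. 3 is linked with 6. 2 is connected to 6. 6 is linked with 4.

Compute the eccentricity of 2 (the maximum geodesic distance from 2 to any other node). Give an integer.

3

Distances from 2: 0:1, 1:3, 3:2, 4:2, 5:2, 6:1.
The largest is 3 (to 1), so the eccentricity of 2 is 3.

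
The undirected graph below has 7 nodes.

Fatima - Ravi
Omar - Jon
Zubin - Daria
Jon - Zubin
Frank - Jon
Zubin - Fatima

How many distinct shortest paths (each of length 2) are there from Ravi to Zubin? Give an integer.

The shortest distance is 2, and the only length-2 path is Ravi–Fatima–Zubin. So there is exactly 1 shortest path.

1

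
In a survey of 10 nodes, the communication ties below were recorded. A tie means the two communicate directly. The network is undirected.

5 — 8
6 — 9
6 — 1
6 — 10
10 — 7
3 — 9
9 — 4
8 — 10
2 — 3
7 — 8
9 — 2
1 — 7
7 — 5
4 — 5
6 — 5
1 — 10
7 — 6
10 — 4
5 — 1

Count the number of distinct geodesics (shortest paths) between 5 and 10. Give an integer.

5

The shortest distance is 2. The length-2 paths are: 5–1–10; 5–7–10; 5–8–10; 5–4–10; 5–6–10.
That gives 5 distinct shortest paths.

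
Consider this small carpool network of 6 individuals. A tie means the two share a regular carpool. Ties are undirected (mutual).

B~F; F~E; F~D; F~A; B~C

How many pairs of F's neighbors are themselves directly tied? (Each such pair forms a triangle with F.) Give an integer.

0

F's neighbors are A, B, D, and E, but none of them are tied to each other, so no triangle contains F.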